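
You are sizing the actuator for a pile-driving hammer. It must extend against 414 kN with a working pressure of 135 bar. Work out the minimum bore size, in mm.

Extension force acts on the full piston face: F = P × (π/4)D².
D = √(4F / (πP)) = √(4 × 414 kN / (π × 135 bar))

D ≈ 198 mm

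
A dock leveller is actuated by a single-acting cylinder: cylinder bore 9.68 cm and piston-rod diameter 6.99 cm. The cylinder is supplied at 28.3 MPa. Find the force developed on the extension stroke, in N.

Cap-side area A_cap = π/4 × (9.68 cm)² = 73.59 cm^2
F = P × A_cap = 28.3 MPa × A_cap

F ≈ 2.08e5 N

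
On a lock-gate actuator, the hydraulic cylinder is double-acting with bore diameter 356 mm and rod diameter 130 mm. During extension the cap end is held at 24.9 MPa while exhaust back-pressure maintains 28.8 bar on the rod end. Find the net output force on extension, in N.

F ≈ 2.23e6 N

Cap-side area A_cap = π/4 × (356 mm)² = 99540 mm^2
Rod-side annular area A_ann = π/4 × (356² − 130²) = 86260 mm^2
Net thrust = P_cap·A_cap − P_rod·A_ann = 2.479e6 N − 2.484e5 N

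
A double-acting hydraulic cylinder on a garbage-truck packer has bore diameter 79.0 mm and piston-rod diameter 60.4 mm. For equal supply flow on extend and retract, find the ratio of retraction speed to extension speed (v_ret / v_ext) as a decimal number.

v_ret/v_ext ≈ 2.41

Cap-side area A_cap = π/4 × (79.0 mm)² = 4902 mm^2
Rod-side annular area A_ann = π/4 × (79.0² − 60.4²) = 2036 mm^2
For equal Q, v ∝ 1/A, so v_ret/v_ext = A_cap/A_ann.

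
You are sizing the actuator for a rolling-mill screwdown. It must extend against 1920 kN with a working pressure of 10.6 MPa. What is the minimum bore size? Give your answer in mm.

D ≈ 480 mm

Extension force acts on the full piston face: F = P × (π/4)D².
D = √(4F / (πP)) = √(4 × 1920 kN / (π × 10.6 MPa))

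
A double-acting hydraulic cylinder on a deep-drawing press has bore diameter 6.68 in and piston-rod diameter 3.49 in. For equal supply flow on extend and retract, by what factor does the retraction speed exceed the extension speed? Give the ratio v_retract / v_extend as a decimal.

Cap-side area A_cap = π/4 × (6.68 in)² = 35.05 in^2
Rod-side annular area A_ann = π/4 × (6.68² − 3.49²) = 25.48 in^2
For equal Q, v ∝ 1/A, so v_ret/v_ext = A_cap/A_ann.

v_ret/v_ext ≈ 1.38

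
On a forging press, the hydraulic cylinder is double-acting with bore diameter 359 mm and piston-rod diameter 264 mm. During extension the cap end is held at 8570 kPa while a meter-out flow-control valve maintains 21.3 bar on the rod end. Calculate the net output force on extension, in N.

Cap-side area A_cap = π/4 × (359 mm)² = 1.012e5 mm^2
Rod-side annular area A_ann = π/4 × (359² − 264²) = 46480 mm^2
Net thrust = P_cap·A_cap − P_rod·A_ann = 8.675e5 N − 99010 N

F ≈ 7.68e5 N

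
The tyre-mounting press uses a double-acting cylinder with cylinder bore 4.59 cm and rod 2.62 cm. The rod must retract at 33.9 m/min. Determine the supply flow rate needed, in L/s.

Rod-side annular area A_ann = π/4 × (4.59² − 2.62²) = 11.16 cm^2
Q = A × v

Q ≈ 0.630 L/s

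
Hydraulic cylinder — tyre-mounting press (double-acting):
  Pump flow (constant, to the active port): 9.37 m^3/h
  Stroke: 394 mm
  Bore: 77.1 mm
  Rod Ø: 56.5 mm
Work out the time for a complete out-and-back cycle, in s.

t ≈ 1.03 s

Cap-side area A_cap = π/4 × (77.1 mm)² = 4669 mm^2
Rod-side annular area A_ann = π/4 × (77.1² − 56.5²) = 2162 mm^2
t_ext = A_cap·L/Q = 0.7067 s
t_ret = A_ann·L/Q = 0.3272 s
t_cycle = t_ext + t_ret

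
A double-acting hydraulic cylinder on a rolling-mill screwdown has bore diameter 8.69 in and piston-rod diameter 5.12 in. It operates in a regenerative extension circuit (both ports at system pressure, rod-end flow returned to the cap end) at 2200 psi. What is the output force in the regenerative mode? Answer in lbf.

With equal pressure on both faces, forces on the annular region cancel; the net push is pressure × rod cross-section.
Rod cross-section A_rod = π/4 × (5.12 in)² = 20.59 in^2
F = P × A_rod

F ≈ 45300 lbf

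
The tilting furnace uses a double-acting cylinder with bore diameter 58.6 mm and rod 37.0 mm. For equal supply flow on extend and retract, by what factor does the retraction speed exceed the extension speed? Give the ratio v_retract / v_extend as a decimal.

v_ret/v_ext ≈ 1.66

Cap-side area A_cap = π/4 × (58.6 mm)² = 2697 mm^2
Rod-side annular area A_ann = π/4 × (58.6² − 37.0²) = 1622 mm^2
For equal Q, v ∝ 1/A, so v_ret/v_ext = A_cap/A_ann.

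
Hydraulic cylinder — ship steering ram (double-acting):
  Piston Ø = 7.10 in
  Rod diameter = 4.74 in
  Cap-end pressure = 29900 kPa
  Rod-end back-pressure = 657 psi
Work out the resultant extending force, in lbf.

F ≈ 1.57e5 lbf

Cap-side area A_cap = π/4 × (7.10 in)² = 39.59 in^2
Rod-side annular area A_ann = π/4 × (7.10² − 4.74²) = 21.95 in^2
Net thrust = P_cap·A_cap − P_rod·A_ann = 1.717e5 lbf − 14420 lbf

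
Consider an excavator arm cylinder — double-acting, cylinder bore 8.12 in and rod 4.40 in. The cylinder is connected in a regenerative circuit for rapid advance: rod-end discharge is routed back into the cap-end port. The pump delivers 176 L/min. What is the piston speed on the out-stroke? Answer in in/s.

In regeneration the rod-end outflow joins the pump flow into the cap end, so the net volume the pump must supply per unit advance equals the rod cross-section area.
Rod cross-section A_rod = π/4 × (4.40 in)² = 15.21 in^2
v = Q_pump / A_rod

v ≈ 11.8 in/s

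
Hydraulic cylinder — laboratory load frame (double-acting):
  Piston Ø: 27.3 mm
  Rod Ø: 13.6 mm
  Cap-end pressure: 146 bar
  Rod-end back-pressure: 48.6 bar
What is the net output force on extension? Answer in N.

Cap-side area A_cap = π/4 × (27.3 mm)² = 585.3 mm^2
Rod-side annular area A_ann = π/4 × (27.3² − 13.6²) = 440.1 mm^2
Net thrust = P_cap·A_cap − P_rod·A_ann = 8546 N − 2139 N

F ≈ 6410 N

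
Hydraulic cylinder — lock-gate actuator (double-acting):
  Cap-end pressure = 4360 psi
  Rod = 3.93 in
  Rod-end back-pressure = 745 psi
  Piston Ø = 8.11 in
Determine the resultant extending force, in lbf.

F ≈ 1.96e5 lbf

Cap-side area A_cap = π/4 × (8.11 in)² = 51.66 in^2
Rod-side annular area A_ann = π/4 × (8.11² − 3.93²) = 39.53 in^2
Net thrust = P_cap·A_cap − P_rod·A_ann = 2.252e5 lbf − 29450 lbf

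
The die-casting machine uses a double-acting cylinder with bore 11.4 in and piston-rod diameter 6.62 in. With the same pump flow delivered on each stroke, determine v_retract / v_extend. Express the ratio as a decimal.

v_ret/v_ext ≈ 1.51

Cap-side area A_cap = π/4 × (11.4 in)² = 102.1 in^2
Rod-side annular area A_ann = π/4 × (11.4² − 6.62²) = 67.65 in^2
For equal Q, v ∝ 1/A, so v_ret/v_ext = A_cap/A_ann.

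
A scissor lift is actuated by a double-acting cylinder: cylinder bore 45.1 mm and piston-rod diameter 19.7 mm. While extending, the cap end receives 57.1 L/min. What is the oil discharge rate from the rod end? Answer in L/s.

Q_out ≈ 0.770 L/s

Cap-side area A_cap = π/4 × (45.1 mm)² = 1598 mm^2
Rod-side annular area A_ann = π/4 × (45.1² − 19.7²) = 1293 mm^2
Piston speed v = Q_in/A_cap; rod-end outflow Q_out = v × A_ann = Q_in × A_ann/A_cap.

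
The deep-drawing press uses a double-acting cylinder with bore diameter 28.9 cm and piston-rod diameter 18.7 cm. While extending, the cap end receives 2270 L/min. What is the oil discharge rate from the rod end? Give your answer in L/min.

Q_out ≈ 1320 L/min

Cap-side area A_cap = π/4 × (28.9 cm)² = 656.0 cm^2
Rod-side annular area A_ann = π/4 × (28.9² − 18.7²) = 381.3 cm^2
Piston speed v = Q_in/A_cap; rod-end outflow Q_out = v × A_ann = Q_in × A_ann/A_cap.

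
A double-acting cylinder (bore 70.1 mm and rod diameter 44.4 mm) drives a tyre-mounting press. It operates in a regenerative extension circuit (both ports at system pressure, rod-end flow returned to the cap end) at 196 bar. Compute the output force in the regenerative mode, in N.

With equal pressure on both faces, forces on the annular region cancel; the net push is pressure × rod cross-section.
Rod cross-section A_rod = π/4 × (44.4 mm)² = 1548 mm^2
F = P × A_rod

F ≈ 30300 N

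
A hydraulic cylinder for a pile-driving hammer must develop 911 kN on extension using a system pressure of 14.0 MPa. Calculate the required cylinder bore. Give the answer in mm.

D ≈ 288 mm

Extension force acts on the full piston face: F = P × (π/4)D².
D = √(4F / (πP)) = √(4 × 911 kN / (π × 14.0 MPa))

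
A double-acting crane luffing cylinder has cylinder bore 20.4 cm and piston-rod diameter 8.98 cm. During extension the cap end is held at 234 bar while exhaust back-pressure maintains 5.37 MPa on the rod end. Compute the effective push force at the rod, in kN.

Cap-side area A_cap = π/4 × (20.4 cm)² = 326.9 cm^2
Rod-side annular area A_ann = π/4 × (20.4² − 8.98²) = 263.5 cm^2
Net thrust = P_cap·A_cap − P_rod·A_ann = 764.8 kN − 141.5 kN

F ≈ 623 kN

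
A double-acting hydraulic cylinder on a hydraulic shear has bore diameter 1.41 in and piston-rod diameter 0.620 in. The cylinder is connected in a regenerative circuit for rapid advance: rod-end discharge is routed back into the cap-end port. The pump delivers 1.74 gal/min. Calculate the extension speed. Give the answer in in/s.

In regeneration the rod-end outflow joins the pump flow into the cap end, so the net volume the pump must supply per unit advance equals the rod cross-section area.
Rod cross-section A_rod = π/4 × (0.620 in)² = 0.3019 in^2
v = Q_pump / A_rod

v ≈ 22.2 in/s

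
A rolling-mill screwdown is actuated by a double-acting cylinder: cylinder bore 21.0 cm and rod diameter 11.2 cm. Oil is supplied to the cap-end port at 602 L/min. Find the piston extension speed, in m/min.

Cap-side area A_cap = π/4 × (21.0 cm)² = 346.4 cm^2
v = Q / A

v ≈ 17.4 m/min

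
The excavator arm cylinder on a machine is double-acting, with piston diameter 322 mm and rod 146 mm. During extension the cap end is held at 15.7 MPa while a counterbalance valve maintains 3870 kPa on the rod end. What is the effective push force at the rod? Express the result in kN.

Cap-side area A_cap = π/4 × (322 mm)² = 81430 mm^2
Rod-side annular area A_ann = π/4 × (322² − 146²) = 64690 mm^2
Net thrust = P_cap·A_cap − P_rod·A_ann = 1279 kN − 250.4 kN

F ≈ 1030 kN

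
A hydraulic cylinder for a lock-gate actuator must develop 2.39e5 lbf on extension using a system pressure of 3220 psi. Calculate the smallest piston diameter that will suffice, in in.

Extension force acts on the full piston face: F = P × (π/4)D².
D = √(4F / (πP)) = √(4 × 2.39e5 lbf / (π × 3220 psi))

D ≈ 9.72 in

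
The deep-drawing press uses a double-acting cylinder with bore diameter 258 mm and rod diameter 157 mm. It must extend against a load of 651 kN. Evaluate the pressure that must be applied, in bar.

Cap-side area A_cap = π/4 × (258 mm)² = 52280 mm^2
P = F / A = 651 kN / A

P ≈ 125 bar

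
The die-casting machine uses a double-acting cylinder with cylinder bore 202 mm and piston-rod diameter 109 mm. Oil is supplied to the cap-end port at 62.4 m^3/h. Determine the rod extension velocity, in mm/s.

v ≈ 541 mm/s

Cap-side area A_cap = π/4 × (202 mm)² = 32050 mm^2
v = Q / A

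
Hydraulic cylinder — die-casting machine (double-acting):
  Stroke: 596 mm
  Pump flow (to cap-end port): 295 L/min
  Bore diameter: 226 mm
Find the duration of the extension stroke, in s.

Cap-side area A_cap = π/4 × (226 mm)² = 40110 mm^2
Swept volume V = A × L; t = V / Q = A·L / Q

t ≈ 4.86 s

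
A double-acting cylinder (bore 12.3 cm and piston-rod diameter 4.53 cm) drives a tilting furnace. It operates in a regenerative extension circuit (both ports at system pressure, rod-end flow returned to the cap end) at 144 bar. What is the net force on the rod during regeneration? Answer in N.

With equal pressure on both faces, forces on the annular region cancel; the net push is pressure × rod cross-section.
Rod cross-section A_rod = π/4 × (4.53 cm)² = 16.12 cm^2
F = P × A_rod

F ≈ 23200 N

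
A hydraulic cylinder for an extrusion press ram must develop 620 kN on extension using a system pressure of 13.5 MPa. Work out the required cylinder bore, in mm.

D ≈ 242 mm

Extension force acts on the full piston face: F = P × (π/4)D².
D = √(4F / (πP)) = √(4 × 620 kN / (π × 13.5 MPa))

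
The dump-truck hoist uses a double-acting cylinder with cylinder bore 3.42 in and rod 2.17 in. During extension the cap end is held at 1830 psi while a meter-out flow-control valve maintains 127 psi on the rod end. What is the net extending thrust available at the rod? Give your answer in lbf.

Cap-side area A_cap = π/4 × (3.42 in)² = 9.186 in^2
Rod-side annular area A_ann = π/4 × (3.42² − 2.17²) = 5.488 in^2
Net thrust = P_cap·A_cap − P_rod·A_ann = 16810 lbf − 697.0 lbf

F ≈ 16100 lbf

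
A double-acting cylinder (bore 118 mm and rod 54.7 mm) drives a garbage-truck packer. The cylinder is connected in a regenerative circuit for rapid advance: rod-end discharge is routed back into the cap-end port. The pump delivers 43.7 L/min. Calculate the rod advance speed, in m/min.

In regeneration the rod-end outflow joins the pump flow into the cap end, so the net volume the pump must supply per unit advance equals the rod cross-section area.
Rod cross-section A_rod = π/4 × (54.7 mm)² = 2350 mm^2
v = Q_pump / A_rod

v ≈ 18.6 m/min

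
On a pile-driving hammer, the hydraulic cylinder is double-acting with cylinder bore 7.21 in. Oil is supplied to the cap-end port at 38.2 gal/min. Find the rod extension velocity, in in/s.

v ≈ 3.60 in/s

Cap-side area A_cap = π/4 × (7.21 in)² = 40.83 in^2
v = Q / A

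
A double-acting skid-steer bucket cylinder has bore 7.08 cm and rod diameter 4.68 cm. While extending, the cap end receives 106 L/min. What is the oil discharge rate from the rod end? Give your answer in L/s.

Q_out ≈ 0.995 L/s

Cap-side area A_cap = π/4 × (7.08 cm)² = 39.37 cm^2
Rod-side annular area A_ann = π/4 × (7.08² − 4.68²) = 22.17 cm^2
Piston speed v = Q_in/A_cap; rod-end outflow Q_out = v × A_ann = Q_in × A_ann/A_cap.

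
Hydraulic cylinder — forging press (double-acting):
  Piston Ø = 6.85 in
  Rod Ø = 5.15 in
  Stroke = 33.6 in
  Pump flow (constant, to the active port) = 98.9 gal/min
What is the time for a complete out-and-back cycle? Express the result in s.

Cap-side area A_cap = π/4 × (6.85 in)² = 36.85 in^2
Rod-side annular area A_ann = π/4 × (6.85² − 5.15²) = 16.02 in^2
t_ext = A_cap·L/Q = 3.252 s
t_ret = A_ann·L/Q = 1.414 s
t_cycle = t_ext + t_ret

t ≈ 4.67 s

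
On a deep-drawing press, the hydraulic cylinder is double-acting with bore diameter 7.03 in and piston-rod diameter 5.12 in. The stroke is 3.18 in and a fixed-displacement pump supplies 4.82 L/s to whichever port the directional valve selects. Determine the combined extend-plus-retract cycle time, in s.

t ≈ 0.617 s

Cap-side area A_cap = π/4 × (7.03 in)² = 38.82 in^2
Rod-side annular area A_ann = π/4 × (7.03² − 5.12²) = 18.23 in^2
t_ext = A_cap·L/Q = 0.4196 s
t_ret = A_ann·L/Q = 0.1971 s
t_cycle = t_ext + t_ret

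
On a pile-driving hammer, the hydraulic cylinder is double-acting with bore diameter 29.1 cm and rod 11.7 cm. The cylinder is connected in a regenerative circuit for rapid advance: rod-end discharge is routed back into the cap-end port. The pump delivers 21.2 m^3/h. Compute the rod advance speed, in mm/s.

In regeneration the rod-end outflow joins the pump flow into the cap end, so the net volume the pump must supply per unit advance equals the rod cross-section area.
Rod cross-section A_rod = π/4 × (11.7 cm)² = 107.5 cm^2
v = Q_pump / A_rod

v ≈ 548 mm/s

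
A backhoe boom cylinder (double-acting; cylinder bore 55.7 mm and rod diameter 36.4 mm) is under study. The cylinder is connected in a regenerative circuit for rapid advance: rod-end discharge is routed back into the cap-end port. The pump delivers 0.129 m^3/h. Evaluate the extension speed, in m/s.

v ≈ 0.0344 m/s

In regeneration the rod-end outflow joins the pump flow into the cap end, so the net volume the pump must supply per unit advance equals the rod cross-section area.
Rod cross-section A_rod = π/4 × (36.4 mm)² = 1041 mm^2
v = Q_pump / A_rod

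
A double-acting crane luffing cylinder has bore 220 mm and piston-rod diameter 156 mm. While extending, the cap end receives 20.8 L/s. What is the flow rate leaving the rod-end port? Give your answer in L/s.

Q_out ≈ 10.3 L/s

Cap-side area A_cap = π/4 × (220 mm)² = 38010 mm^2
Rod-side annular area A_ann = π/4 × (220² − 156²) = 18900 mm^2
Piston speed v = Q_in/A_cap; rod-end outflow Q_out = v × A_ann = Q_in × A_ann/A_cap.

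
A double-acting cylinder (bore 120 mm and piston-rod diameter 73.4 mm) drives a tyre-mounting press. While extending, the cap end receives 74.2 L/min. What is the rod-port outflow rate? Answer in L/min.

Cap-side area A_cap = π/4 × (120 mm)² = 11310 mm^2
Rod-side annular area A_ann = π/4 × (120² − 73.4²) = 7078 mm^2
Piston speed v = Q_in/A_cap; rod-end outflow Q_out = v × A_ann = Q_in × A_ann/A_cap.

Q_out ≈ 46.4 L/min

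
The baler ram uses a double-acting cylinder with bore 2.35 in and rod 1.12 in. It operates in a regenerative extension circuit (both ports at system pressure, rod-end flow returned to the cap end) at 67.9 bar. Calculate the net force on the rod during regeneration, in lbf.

F ≈ 970 lbf

With equal pressure on both faces, forces on the annular region cancel; the net push is pressure × rod cross-section.
Rod cross-section A_rod = π/4 × (1.12 in)² = 0.9852 in^2
F = P × A_rod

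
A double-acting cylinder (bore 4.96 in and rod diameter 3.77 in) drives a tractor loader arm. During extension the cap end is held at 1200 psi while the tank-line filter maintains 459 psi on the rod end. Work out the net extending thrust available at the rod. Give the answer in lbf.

Cap-side area A_cap = π/4 × (4.96 in)² = 19.32 in^2
Rod-side annular area A_ann = π/4 × (4.96² − 3.77²) = 8.159 in^2
Net thrust = P_cap·A_cap − P_rod·A_ann = 23190 lbf − 3745 lbf

F ≈ 19400 lbf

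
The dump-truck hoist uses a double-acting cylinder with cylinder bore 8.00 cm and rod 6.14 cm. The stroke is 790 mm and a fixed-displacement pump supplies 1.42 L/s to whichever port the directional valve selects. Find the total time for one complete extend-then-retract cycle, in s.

Cap-side area A_cap = π/4 × (8.00 cm)² = 50.27 cm^2
Rod-side annular area A_ann = π/4 × (8.00² − 6.14²) = 20.66 cm^2
t_ext = A_cap·L/Q = 2.796 s
t_ret = A_ann·L/Q = 1.149 s
t_cycle = t_ext + t_ret

t ≈ 3.95 s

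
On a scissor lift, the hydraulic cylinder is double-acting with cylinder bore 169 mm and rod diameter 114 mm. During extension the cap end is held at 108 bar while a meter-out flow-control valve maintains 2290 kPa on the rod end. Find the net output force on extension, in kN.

Cap-side area A_cap = π/4 × (169 mm)² = 22430 mm^2
Rod-side annular area A_ann = π/4 × (169² − 114²) = 12220 mm^2
Net thrust = P_cap·A_cap − P_rod·A_ann = 242.3 kN − 27.99 kN

F ≈ 214 kN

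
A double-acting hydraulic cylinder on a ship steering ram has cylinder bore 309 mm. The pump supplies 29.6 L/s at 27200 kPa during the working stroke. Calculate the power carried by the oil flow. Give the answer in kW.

W ≈ 805 kW

Hydraulic power = P × Q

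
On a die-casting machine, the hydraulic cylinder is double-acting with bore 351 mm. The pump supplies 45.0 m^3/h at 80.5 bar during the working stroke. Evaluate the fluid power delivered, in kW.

W ≈ 101 kW

Hydraulic power = P × Q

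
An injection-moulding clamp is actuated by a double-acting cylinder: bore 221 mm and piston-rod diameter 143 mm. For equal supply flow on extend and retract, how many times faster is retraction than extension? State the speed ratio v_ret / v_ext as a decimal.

Cap-side area A_cap = π/4 × (221 mm)² = 38360 mm^2
Rod-side annular area A_ann = π/4 × (221² − 143²) = 22300 mm^2
For equal Q, v ∝ 1/A, so v_ret/v_ext = A_cap/A_ann.

v_ret/v_ext ≈ 1.72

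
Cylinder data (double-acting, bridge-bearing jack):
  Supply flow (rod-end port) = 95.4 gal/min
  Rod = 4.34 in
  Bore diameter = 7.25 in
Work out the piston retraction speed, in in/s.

v ≈ 13.9 in/s

Rod-side annular area A_ann = π/4 × (7.25² − 4.34²) = 26.49 in^2
Flow into the rod-end port fills the annular volume.
v = Q / A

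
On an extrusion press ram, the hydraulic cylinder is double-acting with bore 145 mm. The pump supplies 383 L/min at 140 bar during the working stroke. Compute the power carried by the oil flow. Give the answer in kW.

W ≈ 89.4 kW

Hydraulic power = P × Q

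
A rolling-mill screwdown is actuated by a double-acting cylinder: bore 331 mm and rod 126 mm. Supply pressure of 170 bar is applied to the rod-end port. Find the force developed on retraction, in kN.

Rod-side annular area A_ann = π/4 × (331² − 126²) = 73580 mm^2
On retraction the pressure acts on the annular area (bore minus rod).
F = P × A_ann

F ≈ 1250 kN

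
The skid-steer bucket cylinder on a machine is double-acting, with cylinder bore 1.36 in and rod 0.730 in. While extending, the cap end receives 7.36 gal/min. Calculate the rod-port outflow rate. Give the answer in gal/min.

Q_out ≈ 5.24 gal/min

Cap-side area A_cap = π/4 × (1.36 in)² = 1.453 in^2
Rod-side annular area A_ann = π/4 × (1.36² − 0.730²) = 1.034 in^2
Piston speed v = Q_in/A_cap; rod-end outflow Q_out = v × A_ann = Q_in × A_ann/A_cap.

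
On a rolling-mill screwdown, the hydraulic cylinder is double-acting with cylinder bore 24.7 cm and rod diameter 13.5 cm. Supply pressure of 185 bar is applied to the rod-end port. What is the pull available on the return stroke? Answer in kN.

F ≈ 622 kN

Rod-side annular area A_ann = π/4 × (24.7² − 13.5²) = 336.0 cm^2
On retraction the pressure acts on the annular area (bore minus rod).
F = P × A_ann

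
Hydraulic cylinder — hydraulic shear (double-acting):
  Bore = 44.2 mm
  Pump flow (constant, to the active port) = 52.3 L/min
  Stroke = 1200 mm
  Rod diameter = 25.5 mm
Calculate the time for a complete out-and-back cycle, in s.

t ≈ 3.52 s

Cap-side area A_cap = π/4 × (44.2 mm)² = 1534 mm^2
Rod-side annular area A_ann = π/4 × (44.2² − 25.5²) = 1024 mm^2
t_ext = A_cap·L/Q = 2.112 s
t_ret = A_ann·L/Q = 1.409 s
t_cycle = t_ext + t_ret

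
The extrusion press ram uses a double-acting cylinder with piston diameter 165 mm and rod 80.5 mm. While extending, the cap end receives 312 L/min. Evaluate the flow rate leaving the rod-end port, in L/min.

Q_out ≈ 238 L/min

Cap-side area A_cap = π/4 × (165 mm)² = 21380 mm^2
Rod-side annular area A_ann = π/4 × (165² − 80.5²) = 16290 mm^2
Piston speed v = Q_in/A_cap; rod-end outflow Q_out = v × A_ann = Q_in × A_ann/A_cap.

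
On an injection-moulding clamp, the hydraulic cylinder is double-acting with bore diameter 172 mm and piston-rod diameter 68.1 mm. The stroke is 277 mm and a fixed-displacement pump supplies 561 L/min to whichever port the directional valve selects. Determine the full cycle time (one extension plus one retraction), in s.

Cap-side area A_cap = π/4 × (172 mm)² = 23240 mm^2
Rod-side annular area A_ann = π/4 × (172² − 68.1²) = 19590 mm^2
t_ext = A_cap·L/Q = 0.6884 s
t_ret = A_ann·L/Q = 0.5805 s
t_cycle = t_ext + t_ret

t ≈ 1.27 s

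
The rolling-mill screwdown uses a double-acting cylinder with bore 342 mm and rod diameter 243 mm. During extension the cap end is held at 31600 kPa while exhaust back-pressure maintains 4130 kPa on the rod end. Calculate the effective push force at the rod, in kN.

F ≈ 2720 kN

Cap-side area A_cap = π/4 × (342 mm)² = 91860 mm^2
Rod-side annular area A_ann = π/4 × (342² − 243²) = 45490 mm^2
Net thrust = P_cap·A_cap − P_rod·A_ann = 2903 kN − 187.9 kN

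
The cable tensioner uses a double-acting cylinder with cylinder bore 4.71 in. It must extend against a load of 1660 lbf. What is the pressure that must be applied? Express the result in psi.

P ≈ 95.3 psi

Cap-side area A_cap = π/4 × (4.71 in)² = 17.42 in^2
P = F / A = 1660 lbf / A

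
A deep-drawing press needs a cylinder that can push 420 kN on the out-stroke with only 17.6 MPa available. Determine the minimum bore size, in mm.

Extension force acts on the full piston face: F = P × (π/4)D².
D = √(4F / (πP)) = √(4 × 420 kN / (π × 17.6 MPa))

D ≈ 174 mm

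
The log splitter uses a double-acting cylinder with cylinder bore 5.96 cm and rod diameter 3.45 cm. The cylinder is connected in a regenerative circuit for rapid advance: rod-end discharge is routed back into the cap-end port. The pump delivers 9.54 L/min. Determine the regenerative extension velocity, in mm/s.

In regeneration the rod-end outflow joins the pump flow into the cap end, so the net volume the pump must supply per unit advance equals the rod cross-section area.
Rod cross-section A_rod = π/4 × (3.45 cm)² = 9.348 cm^2
v = Q_pump / A_rod

v ≈ 170 mm/s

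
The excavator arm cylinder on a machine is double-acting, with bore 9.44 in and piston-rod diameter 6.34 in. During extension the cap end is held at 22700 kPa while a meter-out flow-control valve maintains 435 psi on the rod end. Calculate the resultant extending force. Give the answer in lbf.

F ≈ 2.14e5 lbf

Cap-side area A_cap = π/4 × (9.44 in)² = 69.99 in^2
Rod-side annular area A_ann = π/4 × (9.44² − 6.34²) = 38.42 in^2
Net thrust = P_cap·A_cap − P_rod·A_ann = 2.304e5 lbf − 16710 lbf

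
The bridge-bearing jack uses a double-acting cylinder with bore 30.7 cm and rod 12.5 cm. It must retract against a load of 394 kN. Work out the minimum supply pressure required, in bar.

Rod-side annular area A_ann = π/4 × (30.7² − 12.5²) = 617.5 cm^2
Retraction: pressure acts on the annular area.
P = F / A = 394 kN / A

P ≈ 63.8 bar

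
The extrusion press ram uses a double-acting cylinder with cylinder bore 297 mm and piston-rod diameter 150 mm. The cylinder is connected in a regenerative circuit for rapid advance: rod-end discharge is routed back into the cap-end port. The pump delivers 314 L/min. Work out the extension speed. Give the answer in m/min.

v ≈ 17.8 m/min

In regeneration the rod-end outflow joins the pump flow into the cap end, so the net volume the pump must supply per unit advance equals the rod cross-section area.
Rod cross-section A_rod = π/4 × (150 mm)² = 17670 mm^2
v = Q_pump / A_rod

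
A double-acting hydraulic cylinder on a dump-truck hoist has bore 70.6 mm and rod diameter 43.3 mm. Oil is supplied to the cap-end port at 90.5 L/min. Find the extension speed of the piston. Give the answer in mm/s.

v ≈ 385 mm/s

Cap-side area A_cap = π/4 × (70.6 mm)² = 3915 mm^2
v = Q / A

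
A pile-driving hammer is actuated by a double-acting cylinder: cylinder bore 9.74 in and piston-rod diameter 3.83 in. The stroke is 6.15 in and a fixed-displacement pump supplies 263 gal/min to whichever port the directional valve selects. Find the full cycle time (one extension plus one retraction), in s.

t ≈ 0.835 s

Cap-side area A_cap = π/4 × (9.74 in)² = 74.51 in^2
Rod-side annular area A_ann = π/4 × (9.74² − 3.83²) = 62.99 in^2
t_ext = A_cap·L/Q = 0.4525 s
t_ret = A_ann·L/Q = 0.3826 s
t_cycle = t_ext + t_ret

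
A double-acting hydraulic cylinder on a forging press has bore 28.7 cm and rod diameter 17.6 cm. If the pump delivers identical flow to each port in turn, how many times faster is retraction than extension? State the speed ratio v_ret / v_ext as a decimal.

v_ret/v_ext ≈ 1.60

Cap-side area A_cap = π/4 × (28.7 cm)² = 646.9 cm^2
Rod-side annular area A_ann = π/4 × (28.7² − 17.6²) = 403.6 cm^2
For equal Q, v ∝ 1/A, so v_ret/v_ext = A_cap/A_ann.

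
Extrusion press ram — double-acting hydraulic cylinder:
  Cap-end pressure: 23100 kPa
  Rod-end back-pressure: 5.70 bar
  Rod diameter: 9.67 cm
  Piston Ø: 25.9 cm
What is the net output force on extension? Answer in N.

F ≈ 1.19e6 N

Cap-side area A_cap = π/4 × (25.9 cm)² = 526.9 cm^2
Rod-side annular area A_ann = π/4 × (25.9² − 9.67²) = 453.4 cm^2
Net thrust = P_cap·A_cap − P_rod·A_ann = 1.217e6 N − 25840 N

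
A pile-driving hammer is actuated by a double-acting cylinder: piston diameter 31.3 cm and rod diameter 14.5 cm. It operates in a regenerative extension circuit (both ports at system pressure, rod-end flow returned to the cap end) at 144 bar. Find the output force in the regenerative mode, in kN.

With equal pressure on both faces, forces on the annular region cancel; the net push is pressure × rod cross-section.
Rod cross-section A_rod = π/4 × (14.5 cm)² = 165.1 cm^2
F = P × A_rod

F ≈ 238 kN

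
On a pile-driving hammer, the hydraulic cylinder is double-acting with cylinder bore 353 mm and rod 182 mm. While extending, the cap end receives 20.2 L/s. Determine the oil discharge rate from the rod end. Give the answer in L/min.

Cap-side area A_cap = π/4 × (353 mm)² = 97870 mm^2
Rod-side annular area A_ann = π/4 × (353² − 182²) = 71850 mm^2
Piston speed v = Q_in/A_cap; rod-end outflow Q_out = v × A_ann = Q_in × A_ann/A_cap.

Q_out ≈ 890 L/min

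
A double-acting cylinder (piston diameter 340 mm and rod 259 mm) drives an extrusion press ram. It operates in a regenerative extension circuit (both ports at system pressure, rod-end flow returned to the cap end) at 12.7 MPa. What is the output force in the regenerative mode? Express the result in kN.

F ≈ 669 kN

With equal pressure on both faces, forces on the annular region cancel; the net push is pressure × rod cross-section.
Rod cross-section A_rod = π/4 × (259 mm)² = 52690 mm^2
F = P × A_rod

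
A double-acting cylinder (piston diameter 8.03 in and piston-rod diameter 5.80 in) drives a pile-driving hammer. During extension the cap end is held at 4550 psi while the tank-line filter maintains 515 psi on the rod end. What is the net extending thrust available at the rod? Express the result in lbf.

Cap-side area A_cap = π/4 × (8.03 in)² = 50.64 in^2
Rod-side annular area A_ann = π/4 × (8.03² − 5.80²) = 24.22 in^2
Net thrust = P_cap·A_cap − P_rod·A_ann = 2.304e5 lbf − 12470 lbf

F ≈ 2.18e5 lbf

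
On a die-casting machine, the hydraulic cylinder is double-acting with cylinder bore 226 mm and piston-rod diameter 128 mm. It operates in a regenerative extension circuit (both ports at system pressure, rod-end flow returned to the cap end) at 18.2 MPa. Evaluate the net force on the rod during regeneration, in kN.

With equal pressure on both faces, forces on the annular region cancel; the net push is pressure × rod cross-section.
Rod cross-section A_rod = π/4 × (128 mm)² = 12870 mm^2
F = P × A_rod

F ≈ 234 kN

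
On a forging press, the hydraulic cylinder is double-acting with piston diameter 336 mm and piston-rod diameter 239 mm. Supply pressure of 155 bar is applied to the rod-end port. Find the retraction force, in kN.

Rod-side annular area A_ann = π/4 × (336² − 239²) = 43810 mm^2
On retraction the pressure acts on the annular area (bore minus rod).
F = P × A_ann

F ≈ 679 kN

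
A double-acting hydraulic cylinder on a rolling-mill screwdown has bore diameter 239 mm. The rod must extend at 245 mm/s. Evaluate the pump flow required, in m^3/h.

Q ≈ 39.6 m^3/h

Cap-side area A_cap = π/4 × (239 mm)² = 44860 mm^2
Q = A × v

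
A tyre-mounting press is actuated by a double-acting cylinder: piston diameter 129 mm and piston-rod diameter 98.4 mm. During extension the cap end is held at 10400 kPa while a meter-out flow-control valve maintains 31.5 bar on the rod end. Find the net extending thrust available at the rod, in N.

F ≈ 1.19e5 N

Cap-side area A_cap = π/4 × (129 mm)² = 13070 mm^2
Rod-side annular area A_ann = π/4 × (129² − 98.4²) = 5465 mm^2
Net thrust = P_cap·A_cap − P_rod·A_ann = 1.359e5 N − 17220 N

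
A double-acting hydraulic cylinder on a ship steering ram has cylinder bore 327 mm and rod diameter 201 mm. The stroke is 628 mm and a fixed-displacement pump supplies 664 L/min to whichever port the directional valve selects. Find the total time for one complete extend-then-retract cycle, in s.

Cap-side area A_cap = π/4 × (327 mm)² = 83980 mm^2
Rod-side annular area A_ann = π/4 × (327² − 201²) = 52250 mm^2
t_ext = A_cap·L/Q = 4.766 s
t_ret = A_ann·L/Q = 2.965 s
t_cycle = t_ext + t_ret

t ≈ 7.73 s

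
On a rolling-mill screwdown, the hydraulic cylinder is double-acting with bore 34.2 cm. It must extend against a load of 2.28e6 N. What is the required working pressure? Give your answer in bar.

P ≈ 248 bar

Cap-side area A_cap = π/4 × (34.2 cm)² = 918.6 cm^2
P = F / A = 2.28e6 N / A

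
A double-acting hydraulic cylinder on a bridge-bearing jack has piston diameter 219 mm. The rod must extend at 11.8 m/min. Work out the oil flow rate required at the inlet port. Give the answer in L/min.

Cap-side area A_cap = π/4 × (219 mm)² = 37670 mm^2
Q = A × v

Q ≈ 444 L/min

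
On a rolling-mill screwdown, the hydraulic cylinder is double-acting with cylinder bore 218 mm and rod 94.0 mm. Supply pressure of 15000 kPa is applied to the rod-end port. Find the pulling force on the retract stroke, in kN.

F ≈ 456 kN

Rod-side annular area A_ann = π/4 × (218² − 94.0²) = 30390 mm^2
On retraction the pressure acts on the annular area (bore minus rod).
F = P × A_ann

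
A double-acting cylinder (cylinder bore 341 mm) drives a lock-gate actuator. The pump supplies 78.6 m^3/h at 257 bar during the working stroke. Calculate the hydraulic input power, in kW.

Hydraulic power = P × Q

W ≈ 561 kW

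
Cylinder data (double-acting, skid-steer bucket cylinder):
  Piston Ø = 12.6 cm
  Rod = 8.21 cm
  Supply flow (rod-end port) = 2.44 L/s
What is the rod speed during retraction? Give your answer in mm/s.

v ≈ 340 mm/s

Rod-side annular area A_ann = π/4 × (12.6² − 8.21²) = 71.75 cm^2
Flow into the rod-end port fills the annular volume.
v = Q / A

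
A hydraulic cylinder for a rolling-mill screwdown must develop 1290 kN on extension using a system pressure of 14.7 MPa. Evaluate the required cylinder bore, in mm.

Extension force acts on the full piston face: F = P × (π/4)D².
D = √(4F / (πP)) = √(4 × 1290 kN / (π × 14.7 MPa))

D ≈ 334 mm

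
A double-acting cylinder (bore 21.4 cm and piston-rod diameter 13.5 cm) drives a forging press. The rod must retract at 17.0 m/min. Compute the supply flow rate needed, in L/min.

Q ≈ 368 L/min

Rod-side annular area A_ann = π/4 × (21.4² − 13.5²) = 216.5 cm^2
Q = A × v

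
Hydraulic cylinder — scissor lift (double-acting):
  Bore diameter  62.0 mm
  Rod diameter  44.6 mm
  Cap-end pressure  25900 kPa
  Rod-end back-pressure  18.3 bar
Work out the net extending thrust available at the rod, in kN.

Cap-side area A_cap = π/4 × (62.0 mm)² = 3019 mm^2
Rod-side annular area A_ann = π/4 × (62.0² − 44.6²) = 1457 mm^2
Net thrust = P_cap·A_cap − P_rod·A_ann = 78.19 kN − 2.666 kN

F ≈ 75.5 kN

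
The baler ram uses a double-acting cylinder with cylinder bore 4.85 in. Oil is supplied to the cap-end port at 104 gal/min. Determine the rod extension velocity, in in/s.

Cap-side area A_cap = π/4 × (4.85 in)² = 18.47 in^2
v = Q / A

v ≈ 21.7 in/s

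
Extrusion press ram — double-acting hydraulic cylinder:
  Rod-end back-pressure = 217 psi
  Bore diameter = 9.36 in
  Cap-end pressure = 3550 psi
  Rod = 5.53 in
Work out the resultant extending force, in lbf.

Cap-side area A_cap = π/4 × (9.36 in)² = 68.81 in^2
Rod-side annular area A_ann = π/4 × (9.36² − 5.53²) = 44.79 in^2
Net thrust = P_cap·A_cap − P_rod·A_ann = 2.443e5 lbf − 9719 lbf

F ≈ 2.35e5 lbf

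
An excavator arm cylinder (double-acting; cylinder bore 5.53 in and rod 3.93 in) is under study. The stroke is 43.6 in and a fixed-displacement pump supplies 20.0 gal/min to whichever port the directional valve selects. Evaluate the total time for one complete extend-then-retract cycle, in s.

t ≈ 20.3 s

Cap-side area A_cap = π/4 × (5.53 in)² = 24.02 in^2
Rod-side annular area A_ann = π/4 × (5.53² − 3.93²) = 11.89 in^2
t_ext = A_cap·L/Q = 13.60 s
t_ret = A_ann·L/Q = 6.731 s
t_cycle = t_ext + t_ret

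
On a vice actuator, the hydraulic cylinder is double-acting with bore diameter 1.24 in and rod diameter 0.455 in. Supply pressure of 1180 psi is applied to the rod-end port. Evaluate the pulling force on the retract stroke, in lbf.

F ≈ 1230 lbf

Rod-side annular area A_ann = π/4 × (1.24² − 0.455²) = 1.045 in^2
On retraction the pressure acts on the annular area (bore minus rod).
F = P × A_ann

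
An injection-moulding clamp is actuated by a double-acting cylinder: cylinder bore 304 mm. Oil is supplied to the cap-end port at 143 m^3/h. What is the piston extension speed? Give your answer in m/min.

Cap-side area A_cap = π/4 × (304 mm)² = 72580 mm^2
v = Q / A

v ≈ 32.8 m/min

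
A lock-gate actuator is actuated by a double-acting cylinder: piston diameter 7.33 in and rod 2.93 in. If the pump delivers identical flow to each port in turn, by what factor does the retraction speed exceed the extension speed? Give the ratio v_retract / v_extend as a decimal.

v_ret/v_ext ≈ 1.19

Cap-side area A_cap = π/4 × (7.33 in)² = 42.20 in^2
Rod-side annular area A_ann = π/4 × (7.33² − 2.93²) = 35.46 in^2
For equal Q, v ∝ 1/A, so v_ret/v_ext = A_cap/A_ann.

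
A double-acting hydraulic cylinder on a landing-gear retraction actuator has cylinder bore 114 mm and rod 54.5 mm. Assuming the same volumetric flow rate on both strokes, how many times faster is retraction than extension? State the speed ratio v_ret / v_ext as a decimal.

v_ret/v_ext ≈ 1.30

Cap-side area A_cap = π/4 × (114 mm)² = 10210 mm^2
Rod-side annular area A_ann = π/4 × (114² − 54.5²) = 7874 mm^2
For equal Q, v ∝ 1/A, so v_ret/v_ext = A_cap/A_ann.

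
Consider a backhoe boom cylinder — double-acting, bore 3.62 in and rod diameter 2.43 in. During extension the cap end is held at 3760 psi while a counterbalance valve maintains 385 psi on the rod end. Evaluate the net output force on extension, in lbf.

Cap-side area A_cap = π/4 × (3.62 in)² = 10.29 in^2
Rod-side annular area A_ann = π/4 × (3.62² − 2.43²) = 5.654 in^2
Net thrust = P_cap·A_cap − P_rod·A_ann = 38700 lbf − 2177 lbf

F ≈ 36500 lbf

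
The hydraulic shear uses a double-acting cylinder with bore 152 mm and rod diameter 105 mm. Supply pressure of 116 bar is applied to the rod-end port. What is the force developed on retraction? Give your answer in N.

Rod-side annular area A_ann = π/4 × (152² − 105²) = 9487 mm^2
On retraction the pressure acts on the annular area (bore minus rod).
F = P × A_ann

F ≈ 1.10e5 N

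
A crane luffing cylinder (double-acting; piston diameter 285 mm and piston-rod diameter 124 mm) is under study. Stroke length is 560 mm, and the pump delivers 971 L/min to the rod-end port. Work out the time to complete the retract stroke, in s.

Rod-side annular area A_ann = π/4 × (285² − 124²) = 51720 mm^2
Swept volume V = A × L; t = V / Q = A·L / Q

t ≈ 1.79 s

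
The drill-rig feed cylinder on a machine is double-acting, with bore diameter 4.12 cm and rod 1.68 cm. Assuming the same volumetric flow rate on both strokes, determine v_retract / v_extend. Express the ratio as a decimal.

v_ret/v_ext ≈ 1.20

Cap-side area A_cap = π/4 × (4.12 cm)² = 13.33 cm^2
Rod-side annular area A_ann = π/4 × (4.12² − 1.68²) = 11.11 cm^2
For equal Q, v ∝ 1/A, so v_ret/v_ext = A_cap/A_ann.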